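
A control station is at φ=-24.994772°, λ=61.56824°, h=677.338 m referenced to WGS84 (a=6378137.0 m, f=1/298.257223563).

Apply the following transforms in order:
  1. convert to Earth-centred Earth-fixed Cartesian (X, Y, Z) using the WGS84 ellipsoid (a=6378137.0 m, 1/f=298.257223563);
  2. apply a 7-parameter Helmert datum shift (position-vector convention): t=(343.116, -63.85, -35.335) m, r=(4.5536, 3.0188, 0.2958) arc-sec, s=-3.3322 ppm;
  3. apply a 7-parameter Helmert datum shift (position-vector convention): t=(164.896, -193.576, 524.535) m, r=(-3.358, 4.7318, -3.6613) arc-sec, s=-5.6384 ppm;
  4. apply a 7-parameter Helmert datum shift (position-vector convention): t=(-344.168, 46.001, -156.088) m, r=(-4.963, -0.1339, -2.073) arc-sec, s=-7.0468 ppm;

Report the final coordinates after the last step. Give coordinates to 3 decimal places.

X=2754400.754 m, Y=5086714.657 m, Z=-2678654.391 m

start: φ=-24.994772°, λ=61.568240°, h=677.338 m
→ ECEF (a=6378137.000, f=1/298.257223563): X=2754245.8247, Y=5087129.1079, Z=-2678835.7898
→ Helmert 7p (PV): X=2754533.2616, Y=5087111.3954, Z=-2678790.2027
→ Helmert 7p (PV): X=2754711.4724, Y=5086796.6317, Z=-2678396.5713
→ Helmert 7p (PV): X=2754400.7541, Y=5086714.6566, Z=-2678654.3910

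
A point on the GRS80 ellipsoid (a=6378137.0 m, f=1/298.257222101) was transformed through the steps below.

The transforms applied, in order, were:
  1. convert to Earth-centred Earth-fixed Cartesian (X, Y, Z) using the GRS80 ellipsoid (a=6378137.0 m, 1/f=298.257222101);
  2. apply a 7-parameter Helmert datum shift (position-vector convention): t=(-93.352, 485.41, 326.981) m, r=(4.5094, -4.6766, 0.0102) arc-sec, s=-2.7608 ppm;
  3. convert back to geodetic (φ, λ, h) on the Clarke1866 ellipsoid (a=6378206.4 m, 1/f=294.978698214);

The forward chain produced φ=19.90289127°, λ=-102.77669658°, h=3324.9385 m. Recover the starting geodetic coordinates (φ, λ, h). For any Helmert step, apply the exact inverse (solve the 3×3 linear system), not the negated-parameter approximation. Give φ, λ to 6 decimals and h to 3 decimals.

φ=19.898869°, λ=-102.774450°, h=3699.242 m

start: φ=19.902891°, λ=-102.776697°, h=3324.939 m
→ ECEF (a=6378206.400, f=1/294.978698214): X=-1327513.1892, Y=-5854090.9967, Z=2158595.0295
→ Helmert⁻¹: X=-1327374.8538, Y=-5854545.3164, Z=2158432.0955
→ geod (Bowring, a=6378137.000): φ=19.89886900°, λ=-102.77445000°, h=3699.2420 m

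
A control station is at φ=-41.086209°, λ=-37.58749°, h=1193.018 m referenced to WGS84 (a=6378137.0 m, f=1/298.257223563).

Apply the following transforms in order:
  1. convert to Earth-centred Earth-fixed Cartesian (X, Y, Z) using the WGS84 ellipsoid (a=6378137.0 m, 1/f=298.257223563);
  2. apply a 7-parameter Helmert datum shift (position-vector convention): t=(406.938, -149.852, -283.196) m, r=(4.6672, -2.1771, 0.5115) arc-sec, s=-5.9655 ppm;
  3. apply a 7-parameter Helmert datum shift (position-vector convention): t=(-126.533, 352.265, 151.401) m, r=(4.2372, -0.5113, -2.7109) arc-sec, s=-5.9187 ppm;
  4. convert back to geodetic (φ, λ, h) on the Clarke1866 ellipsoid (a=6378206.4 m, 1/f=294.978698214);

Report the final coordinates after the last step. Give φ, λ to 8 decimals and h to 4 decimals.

φ=-41.08956004°, λ=-37.58206513°, h=1311.8686 m

start: φ=-41.086209°, λ=-37.587490°, h=1193.018 m
→ ECEF (a=6378137.000, f=1/298.257223563): X=3815677.4341, Y=-2937140.2215, Z=-4170428.0445
→ Helmert 7p (PV): X=3816112.9113, Y=-2937168.7252, Z=-4170712.5469
→ Helmert 7p (PV): X=3815935.5280, Y=-2936763.5536, Z=-4170587.3377
→ geod (Bowring, a=6378206.400): φ=-41.08956004°, λ=-37.58206513°, h=1311.8686 m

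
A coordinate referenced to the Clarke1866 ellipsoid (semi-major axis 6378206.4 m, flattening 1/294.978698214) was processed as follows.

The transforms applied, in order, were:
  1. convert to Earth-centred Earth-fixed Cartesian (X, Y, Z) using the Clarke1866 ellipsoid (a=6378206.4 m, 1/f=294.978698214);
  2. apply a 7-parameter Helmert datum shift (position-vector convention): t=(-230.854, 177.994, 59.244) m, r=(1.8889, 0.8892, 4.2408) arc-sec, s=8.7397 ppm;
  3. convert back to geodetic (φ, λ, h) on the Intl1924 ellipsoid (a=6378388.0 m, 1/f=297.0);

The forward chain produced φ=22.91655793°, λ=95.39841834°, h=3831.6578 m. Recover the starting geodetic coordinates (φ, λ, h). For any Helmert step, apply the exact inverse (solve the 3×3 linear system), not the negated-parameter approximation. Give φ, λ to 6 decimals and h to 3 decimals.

start: φ=22.916558°, λ=95.398418°, h=3831.658 m
→ ECEF (a=6378388.000, f=1/297.0): X=-553335.1059, Y=5855399.2227, Z=2469734.7729
→ Helmert⁻¹: X=-552989.6814, Y=5855204.0414, Z=2469597.9411
→ geod (Bowring, a=6378206.400): φ=22.91716400°, λ=95.39524700°, h=3773.2300 m

φ=22.917164°, λ=95.395247°, h=3773.230 m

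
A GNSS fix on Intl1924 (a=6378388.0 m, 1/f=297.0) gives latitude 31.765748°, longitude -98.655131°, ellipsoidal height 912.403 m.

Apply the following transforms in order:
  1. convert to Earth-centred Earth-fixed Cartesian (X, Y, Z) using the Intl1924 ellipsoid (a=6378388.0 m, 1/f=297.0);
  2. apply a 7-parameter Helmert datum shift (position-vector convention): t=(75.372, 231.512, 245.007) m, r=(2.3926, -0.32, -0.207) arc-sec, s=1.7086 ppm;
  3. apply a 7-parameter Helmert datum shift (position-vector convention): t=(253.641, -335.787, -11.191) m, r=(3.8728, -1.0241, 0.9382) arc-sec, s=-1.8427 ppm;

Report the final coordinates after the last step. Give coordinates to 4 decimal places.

X=-816633.9210 m, Y=-5367173.4814 m, Z=3338970.0881 m

start: φ=31.765748°, λ=-98.655131°, h=912.403 m
→ ECEF (a=6378388.000, f=1/297.0): X=-816960.3098, Y=-5366965.6055, Z=3338905.0644
→ Helmert 7p (PV): X=-816896.8997, Y=-5366781.1739, Z=3339092.2537
→ Helmert 7p (PV): X=-816633.9210, Y=-5367173.4814, Z=3338970.0881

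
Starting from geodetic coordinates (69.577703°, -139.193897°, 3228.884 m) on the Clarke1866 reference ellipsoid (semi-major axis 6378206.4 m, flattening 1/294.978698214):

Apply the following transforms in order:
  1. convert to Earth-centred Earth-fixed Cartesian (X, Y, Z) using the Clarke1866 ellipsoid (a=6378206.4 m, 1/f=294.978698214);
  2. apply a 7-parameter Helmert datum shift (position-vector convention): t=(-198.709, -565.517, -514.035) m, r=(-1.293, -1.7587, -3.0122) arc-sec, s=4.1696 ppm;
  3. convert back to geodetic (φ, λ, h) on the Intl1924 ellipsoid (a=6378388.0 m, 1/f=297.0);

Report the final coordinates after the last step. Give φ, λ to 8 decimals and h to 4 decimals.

φ=69.57073386°, λ=-139.18866173°, h=2644.8923 m

start: φ=69.577703°, λ=-139.193897°, h=3228.884 m
→ ECEF (a=6378206.400, f=1/294.978698214): X=-1690488.6119, Y=-1459504.8852, Z=5957604.8477
→ Helmert 7p (PV): X=-1690766.4808, Y=-1460014.4543, Z=5957110.3889
→ geod (Bowring, a=6378388.000): φ=69.57073386°, λ=-139.18866173°, h=2644.8923 m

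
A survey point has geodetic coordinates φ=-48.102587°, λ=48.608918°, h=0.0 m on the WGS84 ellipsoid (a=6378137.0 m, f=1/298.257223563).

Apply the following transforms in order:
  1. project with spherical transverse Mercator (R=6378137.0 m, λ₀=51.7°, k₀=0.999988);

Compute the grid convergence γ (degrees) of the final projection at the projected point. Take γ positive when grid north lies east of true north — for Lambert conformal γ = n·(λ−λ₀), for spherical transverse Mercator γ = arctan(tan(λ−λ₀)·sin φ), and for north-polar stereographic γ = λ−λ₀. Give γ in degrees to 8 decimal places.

start: φ=-48.102587°, λ=48.608918°, h=0.000 m
→ into tm (λ₀=51.7°): φ=-48.10258700°, λ−λ₀=-3.09108200°
convergence γ = 2.30181690°

2.30181690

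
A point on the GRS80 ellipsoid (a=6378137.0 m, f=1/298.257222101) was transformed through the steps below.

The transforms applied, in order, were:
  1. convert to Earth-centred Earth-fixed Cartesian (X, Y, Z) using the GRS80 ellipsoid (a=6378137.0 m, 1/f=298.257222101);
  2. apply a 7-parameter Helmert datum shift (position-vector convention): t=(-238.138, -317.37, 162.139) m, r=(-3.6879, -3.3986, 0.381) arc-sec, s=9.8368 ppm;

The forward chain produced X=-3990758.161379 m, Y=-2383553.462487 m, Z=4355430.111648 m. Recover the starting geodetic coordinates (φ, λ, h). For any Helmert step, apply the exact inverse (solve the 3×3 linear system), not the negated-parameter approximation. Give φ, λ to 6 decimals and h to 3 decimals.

φ=43.329936°, λ=-149.152147°, h=1473.613 m

start: X=-3990758.1614, Y=-2383553.4625, Z=4355430.1116 m
→ Helmert⁻¹: X=-3990413.4112, Y=-2383283.1479, Z=4355248.2689
→ geod (Bowring, a=6378137.000): φ=43.32993600°, λ=-149.15214700°, h=1473.6130 m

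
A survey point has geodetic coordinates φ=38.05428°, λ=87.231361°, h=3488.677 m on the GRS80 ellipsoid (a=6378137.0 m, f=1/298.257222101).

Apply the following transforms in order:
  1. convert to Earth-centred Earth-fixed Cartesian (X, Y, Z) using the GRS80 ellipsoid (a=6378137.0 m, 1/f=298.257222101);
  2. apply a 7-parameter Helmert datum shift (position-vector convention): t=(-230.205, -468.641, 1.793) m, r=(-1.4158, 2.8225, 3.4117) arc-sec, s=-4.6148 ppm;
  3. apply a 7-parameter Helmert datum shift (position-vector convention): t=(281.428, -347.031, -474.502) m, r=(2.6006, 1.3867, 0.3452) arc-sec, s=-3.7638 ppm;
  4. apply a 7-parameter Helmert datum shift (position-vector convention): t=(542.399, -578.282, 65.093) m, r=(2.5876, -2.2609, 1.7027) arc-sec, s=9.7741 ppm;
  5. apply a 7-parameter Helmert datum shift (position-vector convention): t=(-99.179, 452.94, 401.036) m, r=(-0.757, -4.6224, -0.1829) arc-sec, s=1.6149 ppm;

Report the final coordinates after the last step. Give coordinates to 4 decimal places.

X=243351.0725 m, Y=5024614.8770 m, Z=3912422.1726 m

start: φ=38.054280°, λ=87.231361°, h=3488.677 m
→ ECEF (a=6378137.000, f=1/298.257222101): X=243035.1646, Y=5025591.7439, Z=3912340.3571
→ Helmert 7p (PV): X=242774.2489, Y=5025130.7848, Z=3912286.2744
→ Helmert 7p (PV): X=243072.6551, Y=5024715.9204, Z=3911858.7721
→ Helmert 7p (PV): X=243533.0720, Y=5024139.6821, Z=3912027.8002
→ Helmert 7p (PV): X=243351.0725, Y=5024614.8770, Z=3912422.1726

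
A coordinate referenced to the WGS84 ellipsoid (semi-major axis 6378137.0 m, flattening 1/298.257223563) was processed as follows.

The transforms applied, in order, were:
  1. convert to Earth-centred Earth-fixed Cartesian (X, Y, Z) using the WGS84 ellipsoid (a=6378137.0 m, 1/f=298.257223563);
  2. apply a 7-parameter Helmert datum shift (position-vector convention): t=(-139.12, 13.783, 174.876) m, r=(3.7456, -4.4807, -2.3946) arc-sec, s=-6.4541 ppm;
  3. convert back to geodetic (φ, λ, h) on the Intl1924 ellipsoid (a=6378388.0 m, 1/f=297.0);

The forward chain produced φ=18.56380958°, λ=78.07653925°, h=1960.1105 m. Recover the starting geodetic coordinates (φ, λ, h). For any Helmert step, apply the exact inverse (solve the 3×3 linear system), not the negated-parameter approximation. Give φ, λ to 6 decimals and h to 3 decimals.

start: φ=18.563810°, λ=78.076539°, h=1960.110 m
→ ECEF (a=6378388.000, f=1/297.0): X=1250049.6681, Y=5919896.2100, Z=2018287.6864
→ Helmert⁻¹: X=1250171.9669, Y=5919971.7935, Z=2017991.1762
→ geod (Bowring, a=6378137.000): φ=18.56048900°, λ=78.07555400°, h=2201.5500 m

φ=18.560489°, λ=78.075554°, h=2201.550 m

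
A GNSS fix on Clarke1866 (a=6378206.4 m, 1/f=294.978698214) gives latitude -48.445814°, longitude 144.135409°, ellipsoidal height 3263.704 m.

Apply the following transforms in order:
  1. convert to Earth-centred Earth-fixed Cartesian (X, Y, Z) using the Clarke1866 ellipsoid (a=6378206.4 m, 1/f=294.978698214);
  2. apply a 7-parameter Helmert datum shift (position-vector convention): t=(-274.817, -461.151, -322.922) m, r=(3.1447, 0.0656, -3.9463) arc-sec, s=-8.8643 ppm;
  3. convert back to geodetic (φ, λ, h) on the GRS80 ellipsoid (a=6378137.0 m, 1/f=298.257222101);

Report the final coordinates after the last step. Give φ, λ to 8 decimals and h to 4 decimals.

start: φ=-48.445814°, λ=144.135409°, h=3263.704 m
→ ECEF (a=6378206.400, f=1/294.978698214): X=-3436962.8063, Y=2484710.5340, Z=-4752140.8723
→ Helmert 7p (PV): X=-3437161.1309, Y=2484365.5641, Z=-4752382.6954
→ geod (Bowring, a=6378137.000): φ=-48.44541020°, λ=144.14075566°, h=3353.5948 m

φ=-48.44541020°, λ=144.14075566°, h=3353.5948 m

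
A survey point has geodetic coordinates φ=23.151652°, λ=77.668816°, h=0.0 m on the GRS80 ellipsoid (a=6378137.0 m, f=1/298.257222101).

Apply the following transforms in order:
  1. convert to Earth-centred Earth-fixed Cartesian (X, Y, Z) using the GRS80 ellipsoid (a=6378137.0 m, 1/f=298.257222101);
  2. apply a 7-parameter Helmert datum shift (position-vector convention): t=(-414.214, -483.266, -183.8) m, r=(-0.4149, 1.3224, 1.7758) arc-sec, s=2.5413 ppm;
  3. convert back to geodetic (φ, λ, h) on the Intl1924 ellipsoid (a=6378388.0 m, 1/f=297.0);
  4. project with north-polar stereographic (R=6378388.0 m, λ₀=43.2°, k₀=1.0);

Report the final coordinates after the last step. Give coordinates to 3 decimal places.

start: φ=23.151652°, λ=77.668816°, h=0.000 m
→ ECEF (a=6378137.000, f=1/298.257222101): X=1253081.3077, Y=5732159.0952, Z=2492170.2408
→ Helmert 7p (PV): X=1252636.9059, Y=5731706.1976, Z=2491973.2102
→ geod (Bowring, a=6378388.000): φ=23.15251903°, λ=77.67211125°, h=-808.4542 m
→ stereo (R=6378388.0, λ₀=43.2°): E=4765269.8562, N=-6940745.7833

E=4765269.856 m, N=-6940745.783 m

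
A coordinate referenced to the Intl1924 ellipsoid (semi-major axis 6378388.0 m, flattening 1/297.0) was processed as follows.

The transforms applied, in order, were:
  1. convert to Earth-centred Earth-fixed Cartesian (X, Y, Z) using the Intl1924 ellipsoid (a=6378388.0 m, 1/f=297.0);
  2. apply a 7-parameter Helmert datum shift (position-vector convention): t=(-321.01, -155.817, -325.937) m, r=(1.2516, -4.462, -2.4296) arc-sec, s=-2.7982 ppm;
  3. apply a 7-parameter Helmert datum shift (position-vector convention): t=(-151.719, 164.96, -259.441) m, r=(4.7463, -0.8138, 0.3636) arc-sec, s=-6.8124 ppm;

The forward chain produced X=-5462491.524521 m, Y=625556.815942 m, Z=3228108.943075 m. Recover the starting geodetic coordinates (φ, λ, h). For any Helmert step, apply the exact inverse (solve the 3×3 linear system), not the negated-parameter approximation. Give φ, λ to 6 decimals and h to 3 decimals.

start: X=-5462491.5245, Y=625556.8159, Z=3228108.9431 m
→ Helmert⁻¹: X=-5462363.1775, Y=625480.0331, Z=3228397.5357
→ Helmert⁻¹: X=-5461994.9726, Y=625592.8561, Z=3228846.8673
→ geod (Bowring, a=6378388.000): φ=30.59503400°, λ=173.46606600°, h=2892.1730 m

φ=30.595034°, λ=173.466066°, h=2892.173 m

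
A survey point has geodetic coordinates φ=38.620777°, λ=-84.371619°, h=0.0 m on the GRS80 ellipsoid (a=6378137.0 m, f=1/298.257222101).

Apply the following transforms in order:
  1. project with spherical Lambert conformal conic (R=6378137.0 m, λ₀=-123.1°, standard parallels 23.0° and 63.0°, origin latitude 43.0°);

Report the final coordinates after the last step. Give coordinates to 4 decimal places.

E=3060814.9853 m, N=276066.5543 m

start: φ=38.620777°, λ=-84.371619°, h=0.000 m
→ lcc (R=6378137.0, λ₀=-123.1°): E=3060814.9853, N=276066.5543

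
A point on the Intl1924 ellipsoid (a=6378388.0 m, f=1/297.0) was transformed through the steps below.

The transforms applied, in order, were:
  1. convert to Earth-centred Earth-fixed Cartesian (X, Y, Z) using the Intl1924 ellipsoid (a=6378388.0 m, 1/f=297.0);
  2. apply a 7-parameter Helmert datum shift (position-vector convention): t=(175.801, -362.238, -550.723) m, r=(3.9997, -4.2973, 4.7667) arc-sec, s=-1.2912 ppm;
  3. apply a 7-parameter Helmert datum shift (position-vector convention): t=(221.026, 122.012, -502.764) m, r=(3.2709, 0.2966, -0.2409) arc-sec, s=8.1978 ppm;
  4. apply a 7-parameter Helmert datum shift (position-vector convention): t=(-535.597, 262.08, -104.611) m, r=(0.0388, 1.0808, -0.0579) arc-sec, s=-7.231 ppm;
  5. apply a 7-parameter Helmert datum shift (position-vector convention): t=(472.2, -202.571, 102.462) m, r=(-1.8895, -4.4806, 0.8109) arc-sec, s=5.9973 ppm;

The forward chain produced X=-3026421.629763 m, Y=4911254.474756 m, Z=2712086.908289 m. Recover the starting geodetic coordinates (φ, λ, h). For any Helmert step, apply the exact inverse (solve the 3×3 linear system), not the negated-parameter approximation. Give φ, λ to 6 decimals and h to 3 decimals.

φ=25.335699°, λ=121.641494°, h=791.981 m

start: X=-3026421.6298, Y=4911254.4748, Z=2712086.9083 m
→ Helmert⁻¹: X=-3026797.4549, Y=4911414.6457, Z=2712078.9229
→ Helmert⁻¹: X=-3026299.3310, Y=4911187.7392, Z=2712186.3646
→ Helmert⁻¹: X=-3026505.1827, Y=4911064.9484, Z=2712584.6602
→ Helmert⁻¹: X=-3026514.8630, Y=4911556.0798, Z=2713106.7000
→ geod (Bowring, a=6378388.000): φ=25.33569900°, λ=121.64149400°, h=791.9810 m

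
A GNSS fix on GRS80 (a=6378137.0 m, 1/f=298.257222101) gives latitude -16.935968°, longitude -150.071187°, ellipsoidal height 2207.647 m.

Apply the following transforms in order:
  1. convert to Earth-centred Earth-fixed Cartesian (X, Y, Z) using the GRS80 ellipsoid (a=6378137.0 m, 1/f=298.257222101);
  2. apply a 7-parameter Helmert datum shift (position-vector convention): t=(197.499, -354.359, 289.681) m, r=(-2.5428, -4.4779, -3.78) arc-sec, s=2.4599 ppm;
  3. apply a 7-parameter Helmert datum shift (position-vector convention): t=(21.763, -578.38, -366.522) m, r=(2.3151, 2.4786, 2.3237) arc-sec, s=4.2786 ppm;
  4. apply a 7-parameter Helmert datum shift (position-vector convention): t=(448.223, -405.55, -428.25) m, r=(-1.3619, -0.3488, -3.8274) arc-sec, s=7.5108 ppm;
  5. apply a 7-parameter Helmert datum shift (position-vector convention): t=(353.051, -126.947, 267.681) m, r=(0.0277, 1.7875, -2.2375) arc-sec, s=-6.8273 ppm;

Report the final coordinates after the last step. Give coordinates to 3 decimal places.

start: φ=-16.935968°, λ=-150.071187°, h=2207.647 m
→ ECEF (a=6378137.000, f=1/298.257222101): X=-5291193.0646, Y=-3046112.6458, Z=-1846698.6339
→ Helmert 7p (PV): X=-5291024.3135, Y=-3046400.2973, Z=-1846490.8128
→ Helmert 7p (PV): X=-5291013.0576, Y=-3047030.5936, Z=-1846835.8475
→ Helmert 7p (PV): X=-5290657.9916, Y=-3047373.0439, Z=-1847266.7974
→ Helmert 7p (PV): X=-5290317.8849, Y=-3047421.5464, Z=-1846941.0650

X=-5290317.885 m, Y=-3047421.546 m, Z=-1846941.065 m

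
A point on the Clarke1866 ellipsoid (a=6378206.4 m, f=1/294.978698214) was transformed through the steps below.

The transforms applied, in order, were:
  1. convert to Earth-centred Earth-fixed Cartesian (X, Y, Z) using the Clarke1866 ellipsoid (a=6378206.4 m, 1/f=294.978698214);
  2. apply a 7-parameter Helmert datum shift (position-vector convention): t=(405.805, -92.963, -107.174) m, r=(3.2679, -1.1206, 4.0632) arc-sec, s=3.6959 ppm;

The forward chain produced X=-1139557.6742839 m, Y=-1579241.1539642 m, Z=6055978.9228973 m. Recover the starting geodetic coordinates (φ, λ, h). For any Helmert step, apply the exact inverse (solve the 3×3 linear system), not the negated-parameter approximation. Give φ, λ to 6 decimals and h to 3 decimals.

start: X=-1139557.6743, Y=-1579241.1540, Z=6055978.9229 m
→ Helmert⁻¹: X=-1139957.4695, Y=-1579023.9506, Z=6056094.9243
→ geod (Bowring, a=6378206.400): φ=72.28631600°, λ=-125.82695100°, h=2932.2870 m

φ=72.286316°, λ=-125.826951°, h=2932.287 m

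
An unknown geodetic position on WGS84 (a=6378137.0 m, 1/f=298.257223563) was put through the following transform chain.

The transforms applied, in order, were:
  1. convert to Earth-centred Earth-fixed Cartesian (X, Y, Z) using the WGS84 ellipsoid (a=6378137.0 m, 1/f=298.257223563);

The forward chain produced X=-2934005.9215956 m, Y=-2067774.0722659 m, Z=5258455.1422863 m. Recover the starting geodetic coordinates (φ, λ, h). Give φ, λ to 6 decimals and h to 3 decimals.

start: X=-2934005.9216, Y=-2067774.0723, Z=5258455.1423 m
→ geod (Bowring, a=6378137.000): φ=55.86130700°, λ=-144.82529700°, h=3218.0700 m

φ=55.861307°, λ=-144.825297°, h=3218.070 m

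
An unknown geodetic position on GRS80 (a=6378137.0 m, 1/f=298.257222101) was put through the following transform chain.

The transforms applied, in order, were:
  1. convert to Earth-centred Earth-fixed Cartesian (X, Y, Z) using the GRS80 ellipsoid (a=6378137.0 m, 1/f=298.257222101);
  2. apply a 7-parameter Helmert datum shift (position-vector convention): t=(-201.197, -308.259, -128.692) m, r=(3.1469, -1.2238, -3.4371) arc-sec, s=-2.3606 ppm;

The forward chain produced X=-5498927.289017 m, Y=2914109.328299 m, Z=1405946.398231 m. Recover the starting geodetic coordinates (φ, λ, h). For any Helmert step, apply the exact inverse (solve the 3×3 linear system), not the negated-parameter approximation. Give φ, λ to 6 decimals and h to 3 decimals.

start: X=-5498927.2890, Y=2914109.3283, Z=1405946.3982 m
→ Helmert⁻¹: X=-5498779.2934, Y=2914354.2898, Z=1406066.5714
→ geod (Bowring, a=6378137.000): φ=12.81425700°, λ=152.07640000°, h=3114.8710 m

φ=12.814257°, λ=152.076400°, h=3114.871 m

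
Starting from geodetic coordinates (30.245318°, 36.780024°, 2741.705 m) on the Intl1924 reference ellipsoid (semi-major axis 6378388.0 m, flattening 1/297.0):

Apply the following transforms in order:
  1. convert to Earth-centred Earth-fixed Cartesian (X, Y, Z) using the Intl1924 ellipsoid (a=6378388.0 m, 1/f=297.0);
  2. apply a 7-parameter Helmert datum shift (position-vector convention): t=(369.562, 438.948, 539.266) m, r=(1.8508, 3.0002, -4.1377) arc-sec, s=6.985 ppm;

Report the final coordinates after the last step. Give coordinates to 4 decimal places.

X=4419471.7297 m, Y=3303745.8110 m, Z=3195849.9360 m

start: φ=30.245318°, λ=36.780024°, h=2741.705 m
→ ECEF (a=6378388.000, f=1/297.0): X=4418958.5566, Y=3303401.1058, Z=3195322.9852
→ Helmert 7p (PV): X=4419471.7297, Y=3303745.8110, Z=3195849.9360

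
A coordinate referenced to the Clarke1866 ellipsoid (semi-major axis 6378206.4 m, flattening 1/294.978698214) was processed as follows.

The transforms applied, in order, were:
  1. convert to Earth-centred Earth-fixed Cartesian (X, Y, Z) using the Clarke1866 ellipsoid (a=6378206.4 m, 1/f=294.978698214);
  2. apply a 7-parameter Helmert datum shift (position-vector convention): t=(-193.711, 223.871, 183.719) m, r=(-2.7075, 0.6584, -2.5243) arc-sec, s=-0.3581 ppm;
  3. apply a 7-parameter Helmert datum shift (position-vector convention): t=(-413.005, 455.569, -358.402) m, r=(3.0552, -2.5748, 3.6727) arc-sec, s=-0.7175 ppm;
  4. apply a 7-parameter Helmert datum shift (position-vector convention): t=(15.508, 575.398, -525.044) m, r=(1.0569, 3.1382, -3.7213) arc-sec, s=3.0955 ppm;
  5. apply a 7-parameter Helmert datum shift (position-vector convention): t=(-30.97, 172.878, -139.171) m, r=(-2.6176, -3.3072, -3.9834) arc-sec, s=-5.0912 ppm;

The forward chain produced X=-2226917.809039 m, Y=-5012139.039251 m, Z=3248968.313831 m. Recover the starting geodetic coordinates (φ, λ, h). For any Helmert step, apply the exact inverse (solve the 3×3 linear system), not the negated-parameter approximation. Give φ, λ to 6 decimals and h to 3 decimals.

start: X=-2226917.8090, Y=-5012139.0393, Z=3248968.3138 m
→ Helmert⁻¹: X=-2226749.2812, Y=-5012421.6718, Z=3249096.1199
→ Helmert⁻¹: X=-2226716.8956, Y=-5013005.0742, Z=3249602.9131
→ Helmert⁻¹: X=-2226354.1844, Y=-5013376.4584, Z=3250065.6968
→ Helmert⁻¹: X=-2226110.2859, Y=-5013672.0263, Z=3249810.2247
→ geod (Bowring, a=6378206.400): φ=30.81413700°, λ=-113.94160200°, h=3460.6370 m

φ=30.814137°, λ=-113.941602°, h=3460.637 m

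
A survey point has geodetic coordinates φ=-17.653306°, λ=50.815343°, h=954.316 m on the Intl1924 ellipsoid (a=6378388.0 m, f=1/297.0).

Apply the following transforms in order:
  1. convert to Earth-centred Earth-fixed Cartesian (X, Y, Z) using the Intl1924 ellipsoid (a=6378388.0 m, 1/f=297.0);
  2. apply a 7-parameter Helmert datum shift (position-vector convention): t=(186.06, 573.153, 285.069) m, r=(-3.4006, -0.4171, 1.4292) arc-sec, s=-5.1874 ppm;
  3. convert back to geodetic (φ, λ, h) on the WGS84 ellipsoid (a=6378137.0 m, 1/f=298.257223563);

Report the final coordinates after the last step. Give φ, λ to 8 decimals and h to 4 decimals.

start: φ=-17.653306°, λ=50.815343°, h=954.316 m
→ ECEF (a=6378388.000, f=1/297.0): X=3841989.3844, Y=4713320.7939, Z=-1922168.1122
→ Helmert 7p (PV): X=3842126.7431, Y=4713864.4280, Z=-1921943.0092
→ geod (Bowring, a=6378137.000): φ=-17.64950064°, λ=50.81757603°, h=1612.9278 m

φ=-17.64950064°, λ=50.81757603°, h=1612.9278 m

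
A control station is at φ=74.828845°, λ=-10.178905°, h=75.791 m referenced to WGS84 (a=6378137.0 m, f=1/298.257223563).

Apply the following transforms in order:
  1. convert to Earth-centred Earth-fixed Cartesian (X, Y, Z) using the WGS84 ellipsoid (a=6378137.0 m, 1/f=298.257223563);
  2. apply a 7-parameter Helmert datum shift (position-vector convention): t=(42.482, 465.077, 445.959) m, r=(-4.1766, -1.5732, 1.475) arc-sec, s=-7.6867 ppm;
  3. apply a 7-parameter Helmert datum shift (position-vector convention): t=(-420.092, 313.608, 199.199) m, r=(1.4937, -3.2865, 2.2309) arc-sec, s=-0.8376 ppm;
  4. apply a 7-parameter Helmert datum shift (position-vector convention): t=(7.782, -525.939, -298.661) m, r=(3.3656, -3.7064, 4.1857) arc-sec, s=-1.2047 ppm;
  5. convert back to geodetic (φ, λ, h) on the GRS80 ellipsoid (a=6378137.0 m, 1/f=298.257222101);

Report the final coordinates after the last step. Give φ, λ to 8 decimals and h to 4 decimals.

start: φ=74.828845°, λ=-10.178905°, h=75.791 m
→ ECEF (a=6378137.000, f=1/298.257223563): X=1648074.0618, Y=-295908.9419, Z=6133866.8247
→ Helmert 7p (PV): X=1648059.2084, Y=-295305.6030, Z=6134284.1962
→ Helmert 7p (PV): X=1647543.1900, Y=-295018.3451, Z=6134502.3778
→ Helmert 7p (PV): X=1647444.7424, Y=-295610.5912, Z=6134221.1177
→ geod (Bowring, a=6378137.000): φ=74.83548734°, λ=-10.17265974°, h=241.8807 m

φ=74.83548734°, λ=-10.17265974°, h=241.8807 m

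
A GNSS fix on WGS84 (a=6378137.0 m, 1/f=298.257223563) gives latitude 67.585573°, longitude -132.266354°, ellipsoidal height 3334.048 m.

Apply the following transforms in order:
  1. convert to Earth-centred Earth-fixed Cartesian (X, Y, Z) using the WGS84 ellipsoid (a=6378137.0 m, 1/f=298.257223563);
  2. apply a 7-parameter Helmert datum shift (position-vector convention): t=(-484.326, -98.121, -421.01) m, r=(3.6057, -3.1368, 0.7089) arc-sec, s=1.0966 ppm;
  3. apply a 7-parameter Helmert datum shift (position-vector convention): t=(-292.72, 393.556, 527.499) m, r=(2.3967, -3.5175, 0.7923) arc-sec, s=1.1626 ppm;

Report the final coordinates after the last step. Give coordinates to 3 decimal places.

start: φ=67.585573°, λ=-132.266354°, h=3334.048 m
→ ECEF (a=6378137.000, f=1/298.257223563): X=-1641266.6348, Y=-1805857.7178, Z=5876705.1761
→ Helmert 7p (PV): X=-1641835.9251, Y=-1806066.1903, Z=5876234.0826
→ Helmert 7p (PV): X=-1642223.8259, Y=-1805749.3197, Z=5876719.4288

X=-1642223.826 m, Y=-1805749.320 m, Z=5876719.429 m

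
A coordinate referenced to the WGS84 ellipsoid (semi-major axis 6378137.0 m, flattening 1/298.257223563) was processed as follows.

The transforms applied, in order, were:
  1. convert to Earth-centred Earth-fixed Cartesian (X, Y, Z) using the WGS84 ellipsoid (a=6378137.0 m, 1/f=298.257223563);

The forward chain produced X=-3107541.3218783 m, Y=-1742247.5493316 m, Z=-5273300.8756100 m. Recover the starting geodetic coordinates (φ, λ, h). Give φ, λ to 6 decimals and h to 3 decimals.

start: X=-3107541.3219, Y=-1742247.5493, Z=-5273300.8756 m
→ geod (Bowring, a=6378137.000): φ=-56.13550800°, λ=-150.72276700°, h=525.5640 m

φ=-56.135508°, λ=-150.722767°, h=525.564 m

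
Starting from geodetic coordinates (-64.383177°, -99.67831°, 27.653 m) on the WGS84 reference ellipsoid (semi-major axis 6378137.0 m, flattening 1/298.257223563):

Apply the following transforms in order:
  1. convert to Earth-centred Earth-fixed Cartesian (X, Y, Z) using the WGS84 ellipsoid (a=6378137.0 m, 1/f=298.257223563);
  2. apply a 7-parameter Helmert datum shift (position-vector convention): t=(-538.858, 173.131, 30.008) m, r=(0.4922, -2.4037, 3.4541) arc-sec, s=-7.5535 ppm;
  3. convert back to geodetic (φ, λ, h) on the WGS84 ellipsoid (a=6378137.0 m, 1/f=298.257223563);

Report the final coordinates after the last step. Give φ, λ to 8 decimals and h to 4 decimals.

start: φ=-64.383177°, λ=-99.678310°, h=27.653 m
→ ECEF (a=6378137.000, f=1/298.257223563): X=-464864.6114, Y=-2725782.7011, Z=-5728337.1109
→ Helmert 7p (PV): X=-465287.5580, Y=-2725583.0962, Z=-5728275.7555
→ geod (Bowring, a=6378137.000): φ=-64.38395514°, λ=-99.68764479°, h=-81.9841 m

φ=-64.38395514°, λ=-99.68764479°, h=-81.9841 m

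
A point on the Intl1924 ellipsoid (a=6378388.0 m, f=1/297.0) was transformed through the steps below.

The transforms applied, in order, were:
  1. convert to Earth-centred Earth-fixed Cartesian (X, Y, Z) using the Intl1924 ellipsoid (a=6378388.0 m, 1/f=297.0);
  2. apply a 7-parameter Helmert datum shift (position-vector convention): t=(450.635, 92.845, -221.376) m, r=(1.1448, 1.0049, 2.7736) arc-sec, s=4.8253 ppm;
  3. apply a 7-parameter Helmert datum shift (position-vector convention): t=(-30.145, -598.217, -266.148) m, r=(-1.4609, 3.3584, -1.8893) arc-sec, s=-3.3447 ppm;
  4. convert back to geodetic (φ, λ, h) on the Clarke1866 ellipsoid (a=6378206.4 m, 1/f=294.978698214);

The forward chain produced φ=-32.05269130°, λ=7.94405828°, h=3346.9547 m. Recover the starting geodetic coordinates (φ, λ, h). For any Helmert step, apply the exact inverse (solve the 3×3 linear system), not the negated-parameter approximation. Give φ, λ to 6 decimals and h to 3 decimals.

φ=-32.048222°, λ=7.949675°, h=2561.867 m

start: φ=-32.052691°, λ=7.944058°, h=3346.955 m
→ ECEF (a=6378206.400, f=1/294.978698214): X=5361957.3496, Y=748236.0482, Z=-3366981.4295
→ Helmert⁻¹: X=5362053.3846, Y=748909.7287, Z=-3366633.9330
→ Helmert⁻¹: X=5361603.3469, Y=748722.4902, Z=-3366374.3475
→ geod (Bowring, a=6378388.000): φ=-32.04822200°, λ=7.94967500°, h=2561.8670 m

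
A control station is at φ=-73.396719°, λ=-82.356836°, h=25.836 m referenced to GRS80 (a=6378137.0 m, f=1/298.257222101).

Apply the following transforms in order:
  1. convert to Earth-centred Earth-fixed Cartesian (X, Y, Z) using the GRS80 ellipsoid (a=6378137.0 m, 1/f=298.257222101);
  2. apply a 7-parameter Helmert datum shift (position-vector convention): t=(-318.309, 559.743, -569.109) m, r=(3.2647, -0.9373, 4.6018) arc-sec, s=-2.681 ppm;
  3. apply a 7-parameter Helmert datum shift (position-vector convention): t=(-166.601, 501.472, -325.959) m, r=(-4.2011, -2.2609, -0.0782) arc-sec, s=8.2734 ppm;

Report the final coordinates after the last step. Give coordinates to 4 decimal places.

X=242799.5662 m, Y=-1810874.4197 m, Z=-6090981.7815 m

start: φ=-73.396719°, λ=-82.356836°, h=25.836 m
→ ECEF (a=6378137.000, f=1/298.257222101): X=243148.9463, Y=-1811903.1792, Z=-6090064.6305
→ Helmert 7p (PV): X=242898.0833, Y=-1811236.7623, Z=-6090644.9853
→ Helmert 7p (PV): X=242799.5662, Y=-1810874.4197, Z=-6090981.7815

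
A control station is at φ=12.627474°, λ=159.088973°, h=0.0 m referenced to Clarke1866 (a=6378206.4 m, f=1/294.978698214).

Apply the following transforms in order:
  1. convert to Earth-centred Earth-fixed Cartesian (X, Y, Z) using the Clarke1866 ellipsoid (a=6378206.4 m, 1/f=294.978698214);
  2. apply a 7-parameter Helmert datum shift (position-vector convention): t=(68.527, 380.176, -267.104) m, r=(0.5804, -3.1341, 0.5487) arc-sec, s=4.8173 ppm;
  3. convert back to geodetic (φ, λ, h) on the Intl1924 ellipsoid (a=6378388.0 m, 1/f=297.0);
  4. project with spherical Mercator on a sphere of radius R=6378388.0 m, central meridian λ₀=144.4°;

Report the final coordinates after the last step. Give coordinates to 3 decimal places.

E=1634872.794 m, N=1416823.422 m

start: φ=12.627474°, λ=159.088973°, h=0.000 m
→ ECEF (a=6378206.400, f=1/294.978698214): X=-5814937.0182, Y=2221790.9363, Z=1385133.4165
→ Helmert 7p (PV): X=-5814923.4604, Y=2222162.4489, Z=1384790.8812
→ geod (Bowring, a=6378388.000): φ=12.62365209°, λ=159.08573426°, h=-146.4055 m
→ merc (R=6378388.0, λ₀=144.4°): E=1634872.7942, N=1416823.4219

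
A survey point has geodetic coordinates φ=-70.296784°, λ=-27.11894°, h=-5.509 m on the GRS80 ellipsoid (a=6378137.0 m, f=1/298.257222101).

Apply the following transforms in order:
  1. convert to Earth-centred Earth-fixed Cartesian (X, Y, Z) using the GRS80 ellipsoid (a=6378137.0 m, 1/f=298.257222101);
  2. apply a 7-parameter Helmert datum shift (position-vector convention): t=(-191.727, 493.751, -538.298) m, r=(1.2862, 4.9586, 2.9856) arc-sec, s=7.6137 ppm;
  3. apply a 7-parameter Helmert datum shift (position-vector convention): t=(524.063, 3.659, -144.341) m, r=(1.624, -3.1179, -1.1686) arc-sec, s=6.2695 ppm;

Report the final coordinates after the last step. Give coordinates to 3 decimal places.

X=1919985.247 m, Y=-982561.066 m, Z=-5983075.303 m

start: φ=-70.296784°, λ=-27.118940°, h=-5.509 m
→ ECEF (a=6378137.000, f=1/298.257222101): X=1919670.9748, Y=-983146.1526, Z=-5982278.6041
→ Helmert 7p (PV): X=1919364.2795, Y=-982594.7965, Z=-5982914.7292
→ Helmert 7p (PV): X=1919985.2473, Y=-982561.0662, Z=-5983075.3032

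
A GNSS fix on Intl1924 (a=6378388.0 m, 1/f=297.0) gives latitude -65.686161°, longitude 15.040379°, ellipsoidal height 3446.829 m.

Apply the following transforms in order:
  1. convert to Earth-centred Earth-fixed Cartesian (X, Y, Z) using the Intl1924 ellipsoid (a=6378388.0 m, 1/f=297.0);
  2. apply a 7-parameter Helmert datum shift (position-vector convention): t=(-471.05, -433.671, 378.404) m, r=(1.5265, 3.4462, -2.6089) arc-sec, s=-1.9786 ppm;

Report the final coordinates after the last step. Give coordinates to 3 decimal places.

X=2544153.000 m, Y=683353.089 m, Z=-5792546.495 m

start: φ=-65.686161°, λ=15.040379°, h=3446.829 m
→ ECEF (a=6378388.000, f=1/297.0): X=2544717.2220, Y=683777.4274, Z=-5792898.9053
→ Helmert 7p (PV): X=2544153.0001, Y=683353.0885, Z=-5792546.4952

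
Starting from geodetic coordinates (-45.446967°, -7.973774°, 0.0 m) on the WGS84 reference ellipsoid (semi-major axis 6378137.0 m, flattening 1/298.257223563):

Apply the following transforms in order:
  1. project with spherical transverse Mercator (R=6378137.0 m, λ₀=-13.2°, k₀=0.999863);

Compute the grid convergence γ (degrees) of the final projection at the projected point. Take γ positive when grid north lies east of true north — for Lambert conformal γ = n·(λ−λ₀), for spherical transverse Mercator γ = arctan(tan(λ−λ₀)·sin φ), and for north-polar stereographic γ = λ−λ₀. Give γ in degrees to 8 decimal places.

-3.72930366

start: φ=-45.446967°, λ=-7.973774°, h=0.000 m
→ into tm (λ₀=-13.2°): φ=-45.44696700°, λ−λ₀=5.22622600°
convergence γ = -3.72930366°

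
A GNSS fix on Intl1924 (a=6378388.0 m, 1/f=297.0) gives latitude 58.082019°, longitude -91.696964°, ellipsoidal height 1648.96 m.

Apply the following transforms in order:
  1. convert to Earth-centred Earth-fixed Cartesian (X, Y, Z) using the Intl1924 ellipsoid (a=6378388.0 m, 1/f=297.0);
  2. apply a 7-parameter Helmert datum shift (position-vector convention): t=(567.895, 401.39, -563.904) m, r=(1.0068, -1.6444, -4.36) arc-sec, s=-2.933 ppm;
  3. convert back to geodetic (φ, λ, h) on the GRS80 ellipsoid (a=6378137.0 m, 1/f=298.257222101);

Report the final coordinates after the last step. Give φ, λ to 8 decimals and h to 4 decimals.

start: φ=58.082019°, λ=-91.696964°, h=1648.960 m
→ ECEF (a=6378388.000, f=1/297.0): X=-100132.9320, Y=-3379869.4218, Z=5392086.5181
→ Helmert 7p (PV): X=-99679.1734, Y=-3379482.3213, Z=5391489.5034
→ geod (Bowring, a=6378137.000): φ=58.08149869°, λ=-91.68947195°, h=1115.7833 m

φ=58.08149869°, λ=-91.68947195°, h=1115.7833 m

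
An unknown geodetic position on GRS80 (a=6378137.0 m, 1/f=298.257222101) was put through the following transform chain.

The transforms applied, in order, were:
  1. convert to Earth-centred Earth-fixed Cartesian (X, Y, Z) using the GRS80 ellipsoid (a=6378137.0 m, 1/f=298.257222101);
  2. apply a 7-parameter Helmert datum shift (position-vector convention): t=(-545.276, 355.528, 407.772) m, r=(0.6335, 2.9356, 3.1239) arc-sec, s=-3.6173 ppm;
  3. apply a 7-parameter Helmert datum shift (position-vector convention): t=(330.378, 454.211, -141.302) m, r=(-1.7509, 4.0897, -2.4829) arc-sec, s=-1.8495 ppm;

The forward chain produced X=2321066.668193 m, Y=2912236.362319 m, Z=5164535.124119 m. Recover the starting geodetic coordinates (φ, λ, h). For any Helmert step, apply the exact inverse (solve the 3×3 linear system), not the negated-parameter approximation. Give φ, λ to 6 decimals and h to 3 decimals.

start: X=2321066.6682, Y=2912236.3623, Z=5164535.1241 m
→ Helmert⁻¹: X=2320603.1283, Y=2911771.6292, Z=5164756.7067
→ Helmert⁻¹: X=2321127.3936, Y=2911407.3404, Z=5164391.7087
→ geod (Bowring, a=6378137.000): φ=54.39140300°, λ=51.43630100°, h=2657.6400 m

φ=54.391403°, λ=51.436301°, h=2657.640 m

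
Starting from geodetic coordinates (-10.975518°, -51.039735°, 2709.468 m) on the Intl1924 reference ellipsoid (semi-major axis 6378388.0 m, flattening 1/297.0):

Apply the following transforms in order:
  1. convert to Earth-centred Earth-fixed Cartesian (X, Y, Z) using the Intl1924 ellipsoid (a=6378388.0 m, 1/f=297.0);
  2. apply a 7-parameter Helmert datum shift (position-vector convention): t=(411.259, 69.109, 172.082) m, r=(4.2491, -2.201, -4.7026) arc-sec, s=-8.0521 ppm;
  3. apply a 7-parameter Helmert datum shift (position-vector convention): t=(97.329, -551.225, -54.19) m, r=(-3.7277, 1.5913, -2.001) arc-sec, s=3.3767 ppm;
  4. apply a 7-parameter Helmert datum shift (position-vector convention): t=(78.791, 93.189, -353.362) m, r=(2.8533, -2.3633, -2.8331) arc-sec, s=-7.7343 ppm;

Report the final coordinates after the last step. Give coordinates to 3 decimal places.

X=3939734.354 m, Y=-4872153.456 m, Z=-1207120.747 m

start: φ=-10.975518°, λ=-51.039735°, h=2709.468 m
→ ECEF (a=6378388.000, f=1/297.0): X=3939403.7176, Y=-4871662.5900, Z=-1206877.3225
→ Helmert 7p (PV): X=3939685.0669, Y=-4871619.2053, Z=-1206753.8430
→ Helmert 7p (PV): X=3939739.1288, Y=-4872246.9088, Z=-1206754.4599
→ Helmert 7p (PV): X=3939734.3540, Y=-4872153.4561, Z=-1207120.7470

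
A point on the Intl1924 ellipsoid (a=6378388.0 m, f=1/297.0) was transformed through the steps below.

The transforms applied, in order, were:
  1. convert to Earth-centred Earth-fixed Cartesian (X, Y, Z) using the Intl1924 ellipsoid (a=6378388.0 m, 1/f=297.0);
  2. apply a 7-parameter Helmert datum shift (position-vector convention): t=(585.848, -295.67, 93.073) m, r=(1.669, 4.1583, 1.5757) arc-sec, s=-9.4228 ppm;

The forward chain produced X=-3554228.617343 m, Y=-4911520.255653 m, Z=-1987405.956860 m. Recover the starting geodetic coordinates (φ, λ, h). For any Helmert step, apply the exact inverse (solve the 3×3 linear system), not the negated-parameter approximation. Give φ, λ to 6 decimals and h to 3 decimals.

start: X=-3554228.6173, Y=-4911520.2557, Z=-1987405.9569 m
→ Helmert⁻¹: X=-3554845.4111, Y=-4911259.7897, Z=-1987549.6839
→ geod (Bowring, a=6378388.000): φ=-18.26521900°, λ=-125.89759800°, h=3968.3280 m

φ=-18.265219°, λ=-125.897598°, h=3968.328 m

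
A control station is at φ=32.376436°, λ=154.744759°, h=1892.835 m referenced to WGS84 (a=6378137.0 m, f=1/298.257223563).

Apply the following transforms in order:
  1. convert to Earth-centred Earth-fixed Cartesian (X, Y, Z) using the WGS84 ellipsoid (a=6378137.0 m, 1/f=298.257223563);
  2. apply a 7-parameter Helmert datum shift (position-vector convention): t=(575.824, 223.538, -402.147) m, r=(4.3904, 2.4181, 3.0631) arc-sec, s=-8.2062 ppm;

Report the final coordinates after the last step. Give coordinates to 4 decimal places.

X=-4877274.7197 m, Y=2301170.5969 m, Z=3396448.3261 m

start: φ=32.376436°, λ=154.744759°, h=1892.835 m
→ ECEF (a=6378137.000, f=1/298.257223563): X=-4877896.2217, Y=2301110.6807, Z=3396772.1839
→ Helmert 7p (PV): X=-4877274.7197, Y=2301170.5969, Z=3396448.3261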